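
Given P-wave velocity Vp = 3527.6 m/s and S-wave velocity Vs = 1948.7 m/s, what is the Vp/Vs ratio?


Vp/Vs = 3527.6 / 1948.7
= 1.8102

1.8102


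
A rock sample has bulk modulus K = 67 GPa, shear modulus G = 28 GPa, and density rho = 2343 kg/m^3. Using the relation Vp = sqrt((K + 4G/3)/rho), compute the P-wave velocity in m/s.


First compute the effective modulus:
K + 4G/3 = 67e9 + 4*28e9/3 = 104333333333.33 Pa
Then divide by density:
104333333333.33 / 2343 = 44529805.0932 Pa/(kg/m^3)
Take the square root:
Vp = sqrt(44529805.0932) = 6673.07 m/s

6673.07


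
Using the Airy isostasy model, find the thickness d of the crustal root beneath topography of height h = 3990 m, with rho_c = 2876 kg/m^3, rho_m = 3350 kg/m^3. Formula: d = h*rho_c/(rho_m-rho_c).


rho_m - rho_c = 3350 - 2876 = 474
d = 3990 * 2876 / 474
= 11475240 / 474
= 24209.37 m

24209.37


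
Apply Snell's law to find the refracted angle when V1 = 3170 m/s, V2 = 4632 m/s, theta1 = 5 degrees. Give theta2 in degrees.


sin(theta1) = sin(5 deg) = 0.087156
sin(theta2) = V2/V1 * sin(theta1) = 4632/3170 * 0.087156 = 0.127352
theta2 = arcsin(0.127352) = 7.3166 degrees

7.3166


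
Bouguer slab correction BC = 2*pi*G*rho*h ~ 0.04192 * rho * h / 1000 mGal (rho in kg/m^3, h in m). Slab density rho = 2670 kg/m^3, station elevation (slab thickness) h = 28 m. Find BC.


BC = 0.04192 * rho * h / 1000
= 0.04192 * 2670 * 28 / 1000
= 3.1339 mGal

3.1339


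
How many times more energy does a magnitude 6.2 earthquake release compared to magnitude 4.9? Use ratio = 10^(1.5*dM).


M2 - M1 = 6.2 - 4.9 = 1.3
1.5 * 1.3 = 1.95
ratio = 10^1.95 = 89.13

89.13


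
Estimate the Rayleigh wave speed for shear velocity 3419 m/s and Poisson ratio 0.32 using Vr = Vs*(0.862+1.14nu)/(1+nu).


Numerator factor = 0.862 + 1.14*0.32 = 1.2268
Denominator = 1 + 0.32 = 1.32
Vr = 3419 * 1.2268 / 1.32 = 3177.6 m/s

3177.6


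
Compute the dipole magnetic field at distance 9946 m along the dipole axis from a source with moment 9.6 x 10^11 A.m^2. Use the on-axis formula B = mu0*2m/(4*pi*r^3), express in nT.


m = 9.6 x 10^11 = 960000000000 A.m^2
2m = 1920000000000 A.m^2
r^3 = 9946^3 = 983887322536
B = (4pi*10^-7) * 1920000000000 / (4*pi * 983887322536) * 1e9
= 2412743.157957 / 12363892737756.92 * 1e9
= 195.1443 nT

195.1443


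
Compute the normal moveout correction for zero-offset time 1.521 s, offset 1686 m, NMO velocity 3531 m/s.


x/Vnmo = 1686/3531 = 0.477485
(x/Vnmo)^2 = 0.227992
t0^2 = 2.313441
sqrt(2.313441 + 0.227992) = 1.594187
dt = 1.594187 - 1.521 = 0.073187

0.073187


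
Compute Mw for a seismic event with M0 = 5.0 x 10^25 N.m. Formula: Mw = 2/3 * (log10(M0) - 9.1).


log10(M0) = log10(5.0 x 10^25) = 25.699
Mw = 2/3 * (25.699 - 9.1)
= 2/3 * 16.599
= 11.07

11.07


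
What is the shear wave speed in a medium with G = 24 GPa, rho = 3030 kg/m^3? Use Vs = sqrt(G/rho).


Convert G to Pa: G = 24e9 Pa
Compute G/rho = 24e9 / 3030 = 7920792.0792
Vs = sqrt(7920792.0792) = 2814.39 m/s

2814.39


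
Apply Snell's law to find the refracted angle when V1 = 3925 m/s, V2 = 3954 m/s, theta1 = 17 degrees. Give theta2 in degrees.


sin(theta1) = sin(17 deg) = 0.292372
sin(theta2) = V2/V1 * sin(theta1) = 3954/3925 * 0.292372 = 0.294532
theta2 = arcsin(0.294532) = 17.1295 degrees

17.1295


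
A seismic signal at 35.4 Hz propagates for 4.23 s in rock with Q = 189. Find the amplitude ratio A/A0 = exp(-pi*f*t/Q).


pi*f*t/Q = pi*35.4*4.23/189 = 2.489039
A/A0 = exp(-2.489039) = 0.08299

0.08299


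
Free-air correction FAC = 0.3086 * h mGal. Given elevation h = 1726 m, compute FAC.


FAC = 0.3086 * h
= 0.3086 * 1726
= 532.6436 mGal

532.6436


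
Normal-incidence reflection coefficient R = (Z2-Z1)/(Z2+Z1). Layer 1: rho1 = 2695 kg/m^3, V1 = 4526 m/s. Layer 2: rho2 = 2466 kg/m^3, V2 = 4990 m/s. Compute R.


Z1 = 2695 * 4526 = 12197570
Z2 = 2466 * 4990 = 12305340
R = (12305340 - 12197570) / (12305340 + 12197570) = 107770 / 24502910 = 0.0044

0.0044


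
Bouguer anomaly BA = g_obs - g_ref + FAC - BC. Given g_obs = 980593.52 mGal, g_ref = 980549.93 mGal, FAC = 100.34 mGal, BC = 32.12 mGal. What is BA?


BA = g_obs - g_ref + FAC - BC
= 980593.52 - 980549.93 + 100.34 - 32.12
= 111.81 mGal

111.81


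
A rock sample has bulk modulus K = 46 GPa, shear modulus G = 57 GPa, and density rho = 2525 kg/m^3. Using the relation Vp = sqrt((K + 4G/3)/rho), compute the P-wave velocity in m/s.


First compute the effective modulus:
K + 4G/3 = 46e9 + 4*57e9/3 = 122000000000.0 Pa
Then divide by density:
122000000000.0 / 2525 = 48316831.6832 Pa/(kg/m^3)
Take the square root:
Vp = sqrt(48316831.6832) = 6951.03 m/s

6951.03


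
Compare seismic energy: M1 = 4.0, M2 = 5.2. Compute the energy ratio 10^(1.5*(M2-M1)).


M2 - M1 = 5.2 - 4.0 = 1.2
1.5 * 1.2 = 1.8
ratio = 10^1.8 = 63.1

63.1


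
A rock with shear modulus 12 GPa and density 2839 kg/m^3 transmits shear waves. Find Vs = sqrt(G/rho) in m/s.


Convert G to Pa: G = 12e9 Pa
Compute G/rho = 12e9 / 2839 = 4226840.4368
Vs = sqrt(4226840.4368) = 2055.93 m/s

2055.93


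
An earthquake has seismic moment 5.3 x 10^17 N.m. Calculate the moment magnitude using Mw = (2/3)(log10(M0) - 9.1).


log10(M0) = log10(5.3 x 10^17) = 17.7243
Mw = 2/3 * (17.7243 - 9.1)
= 2/3 * 8.6243
= 5.75

5.75


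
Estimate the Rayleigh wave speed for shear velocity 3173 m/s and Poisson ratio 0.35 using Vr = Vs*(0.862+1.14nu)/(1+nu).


Numerator factor = 0.862 + 1.14*0.35 = 1.261
Denominator = 1 + 0.35 = 1.35
Vr = 3173 * 1.261 / 1.35 = 2963.82 m/s

2963.82


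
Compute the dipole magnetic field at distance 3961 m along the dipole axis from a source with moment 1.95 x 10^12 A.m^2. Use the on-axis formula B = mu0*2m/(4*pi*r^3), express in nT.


m = 1.95 x 10^12 = 1950000000000 A.m^2
2m = 3900000000000 A.m^2
r^3 = 3961^3 = 62146192681
B = (4pi*10^-7) * 3900000000000 / (4*pi * 62146192681) * 1e9
= 4900884.5396 / 780952089500.82 * 1e9
= 6275.5252 nT

6275.5252


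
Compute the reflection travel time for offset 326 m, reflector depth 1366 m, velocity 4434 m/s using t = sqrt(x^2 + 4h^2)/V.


x^2 + 4h^2 = 326^2 + 4*1366^2 = 106276 + 7463824 = 7570100
sqrt(7570100) = 2751.3815
t = 2751.3815 / 4434 = 0.6205 s

0.6205


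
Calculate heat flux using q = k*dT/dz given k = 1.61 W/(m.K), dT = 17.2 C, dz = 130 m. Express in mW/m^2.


q = k * dT / dz * 1000
= 1.61 * 17.2 / 130 * 1000
= 0.213015 * 1000
= 213.0154 mW/m^2

213.0154


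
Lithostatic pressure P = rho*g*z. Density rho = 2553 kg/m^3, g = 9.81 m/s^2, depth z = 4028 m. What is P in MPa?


P = rho * g * z / 1e6
= 2553 * 9.81 * 4028 / 1e6
= 100880978.04 / 1e6
= 100.881 MPa

100.881


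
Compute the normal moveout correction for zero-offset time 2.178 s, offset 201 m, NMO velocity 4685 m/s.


x/Vnmo = 201/4685 = 0.042903
(x/Vnmo)^2 = 0.001841
t0^2 = 4.743684
sqrt(4.743684 + 0.001841) = 2.178423
dt = 2.178423 - 2.178 = 0.000423

4.230000e-04


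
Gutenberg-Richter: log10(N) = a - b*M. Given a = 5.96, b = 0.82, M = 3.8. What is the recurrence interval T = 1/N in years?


log10(N) = 5.96 - 0.82*3.8 = 2.844
N = 10^2.844 = 698.232404
T = 1/N = 1/698.232404 = 0.0014 years

0.0014


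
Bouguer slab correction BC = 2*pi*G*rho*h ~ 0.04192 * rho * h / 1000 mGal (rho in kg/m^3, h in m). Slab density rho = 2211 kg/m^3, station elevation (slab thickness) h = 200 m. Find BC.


BC = 0.04192 * rho * h / 1000
= 0.04192 * 2211 * 200 / 1000
= 18.537 mGal

18.537


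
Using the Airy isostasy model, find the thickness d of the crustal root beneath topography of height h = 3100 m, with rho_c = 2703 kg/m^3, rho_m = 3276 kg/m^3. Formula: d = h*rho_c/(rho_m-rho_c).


rho_m - rho_c = 3276 - 2703 = 573
d = 3100 * 2703 / 573
= 8379300 / 573
= 14623.56 m

14623.56


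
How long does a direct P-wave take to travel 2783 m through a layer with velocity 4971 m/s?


t = x / V
= 2783 / 4971
= 0.5598 s

0.5598


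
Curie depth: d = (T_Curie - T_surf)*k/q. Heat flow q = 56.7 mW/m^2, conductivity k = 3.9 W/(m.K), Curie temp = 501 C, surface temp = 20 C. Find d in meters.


T_Curie - T_surf = 501 - 20 = 481 C
Convert q to W/m^2: 56.7 mW/m^2 = 0.0567 W/m^2
d = 481 * 3.9 / 0.0567 = 33084.66 m

33084.66


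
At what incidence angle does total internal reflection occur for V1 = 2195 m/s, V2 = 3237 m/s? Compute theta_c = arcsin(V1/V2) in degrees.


V1/V2 = 2195/3237 = 0.678097
theta_c = arcsin(0.678097) = 42.6951 degrees

42.6951


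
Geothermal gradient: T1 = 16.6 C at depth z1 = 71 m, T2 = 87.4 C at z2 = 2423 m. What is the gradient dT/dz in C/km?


dT = 87.4 - 16.6 = 70.8 C
dz = 2423 - 71 = 2352 m
gradient = dT/dz * 1000 = 70.8/2352 * 1000 = 30.102 C/km

30.102


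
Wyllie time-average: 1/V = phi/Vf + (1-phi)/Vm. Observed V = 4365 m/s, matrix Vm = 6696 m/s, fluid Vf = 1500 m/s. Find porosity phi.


1/V - 1/Vm = 1/4365 - 1/6696 = 7.975e-05
1/Vf - 1/Vm = 1/1500 - 1/6696 = 0.00051732
phi = 7.975e-05 / 0.00051732 = 0.1542

0.1542


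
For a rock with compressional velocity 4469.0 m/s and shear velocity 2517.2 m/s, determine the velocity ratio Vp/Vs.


Vp/Vs = 4469.0 / 2517.2
= 1.7754

1.7754


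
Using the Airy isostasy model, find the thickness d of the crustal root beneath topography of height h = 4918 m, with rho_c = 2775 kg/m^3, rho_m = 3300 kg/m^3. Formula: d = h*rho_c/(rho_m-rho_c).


rho_m - rho_c = 3300 - 2775 = 525
d = 4918 * 2775 / 525
= 13647450 / 525
= 25995.14 m

25995.14


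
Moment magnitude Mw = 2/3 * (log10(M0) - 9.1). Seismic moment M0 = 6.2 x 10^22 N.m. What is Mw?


log10(M0) = log10(6.2 x 10^22) = 22.7924
Mw = 2/3 * (22.7924 - 9.1)
= 2/3 * 13.6924
= 9.13

9.13


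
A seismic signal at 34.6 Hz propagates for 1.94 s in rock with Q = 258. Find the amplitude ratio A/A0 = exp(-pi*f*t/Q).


pi*f*t/Q = pi*34.6*1.94/258 = 0.81735
A/A0 = exp(-0.81735) = 0.4416

0.4416


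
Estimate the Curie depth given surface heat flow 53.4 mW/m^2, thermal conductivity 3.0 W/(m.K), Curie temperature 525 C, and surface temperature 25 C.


T_Curie - T_surf = 525 - 25 = 500 C
Convert q to W/m^2: 53.4 mW/m^2 = 0.0534 W/m^2
d = 500 * 3.0 / 0.0534 = 28089.89 m

28089.89


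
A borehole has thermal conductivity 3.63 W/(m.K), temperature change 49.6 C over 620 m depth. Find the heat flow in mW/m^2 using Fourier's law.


q = k * dT / dz * 1000
= 3.63 * 49.6 / 620 * 1000
= 0.2904 * 1000
= 290.4 mW/m^2

290.4


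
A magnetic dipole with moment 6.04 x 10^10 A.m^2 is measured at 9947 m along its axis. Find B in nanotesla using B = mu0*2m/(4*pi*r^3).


m = 6.04 x 10^10 = 60400000000 A.m^2
2m = 120800000000 A.m^2
r^3 = 9947^3 = 984184121123
B = (4pi*10^-7) * 120800000000 / (4*pi * 984184121123) * 1e9
= 151801.757021 / 12367622418798.98 * 1e9
= 12.2741 nT

12.2741


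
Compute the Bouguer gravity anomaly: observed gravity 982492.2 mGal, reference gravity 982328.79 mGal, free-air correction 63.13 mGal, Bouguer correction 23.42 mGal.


BA = g_obs - g_ref + FAC - BC
= 982492.2 - 982328.79 + 63.13 - 23.42
= 203.12 mGal

203.12


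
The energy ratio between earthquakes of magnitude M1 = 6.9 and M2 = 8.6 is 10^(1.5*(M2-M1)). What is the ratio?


M2 - M1 = 8.6 - 6.9 = 1.7
1.5 * 1.7 = 2.55
ratio = 10^2.55 = 354.81

354.81


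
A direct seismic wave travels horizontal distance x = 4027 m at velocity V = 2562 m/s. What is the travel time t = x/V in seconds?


t = x / V
= 4027 / 2562
= 1.5718 s

1.5718


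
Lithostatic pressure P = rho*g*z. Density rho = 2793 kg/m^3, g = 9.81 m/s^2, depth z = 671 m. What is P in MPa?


P = rho * g * z / 1e6
= 2793 * 9.81 * 671 / 1e6
= 18384950.43 / 1e6
= 18.385 MPa

18.385


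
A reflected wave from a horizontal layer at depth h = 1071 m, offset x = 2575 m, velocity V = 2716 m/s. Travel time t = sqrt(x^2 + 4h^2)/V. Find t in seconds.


x^2 + 4h^2 = 2575^2 + 4*1071^2 = 6630625 + 4588164 = 11218789
sqrt(11218789) = 3349.4461
t = 3349.4461 / 2716 = 1.2332 s

1.2332


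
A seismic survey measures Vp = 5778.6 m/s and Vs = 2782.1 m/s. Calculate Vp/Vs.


Vp/Vs = 5778.6 / 2782.1
= 2.0771

2.0771


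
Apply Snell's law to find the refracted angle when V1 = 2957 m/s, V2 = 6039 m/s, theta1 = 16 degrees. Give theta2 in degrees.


sin(theta1) = sin(16 deg) = 0.275637
sin(theta2) = V2/V1 * sin(theta1) = 6039/2957 * 0.275637 = 0.562927
theta2 = arcsin(0.562927) = 34.2584 degrees

34.2584


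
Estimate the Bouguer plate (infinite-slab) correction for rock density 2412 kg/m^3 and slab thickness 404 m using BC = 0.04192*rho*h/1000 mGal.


BC = 0.04192 * rho * h / 1000
= 0.04192 * 2412 * 404 / 1000
= 40.8489 mGal

40.8489


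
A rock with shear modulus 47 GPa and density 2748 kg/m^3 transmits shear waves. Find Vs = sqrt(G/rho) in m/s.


Convert G to Pa: G = 47e9 Pa
Compute G/rho = 47e9 / 2748 = 17103347.8894
Vs = sqrt(17103347.8894) = 4135.62 m/s

4135.62


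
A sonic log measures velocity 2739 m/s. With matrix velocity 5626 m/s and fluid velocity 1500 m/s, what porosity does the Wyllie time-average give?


1/V - 1/Vm = 1/2739 - 1/5626 = 0.00018735
1/Vf - 1/Vm = 1/1500 - 1/5626 = 0.00048892
phi = 0.00018735 / 0.00048892 = 0.3832

0.3832


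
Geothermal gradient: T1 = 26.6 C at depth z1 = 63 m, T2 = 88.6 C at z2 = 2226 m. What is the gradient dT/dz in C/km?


dT = 88.6 - 26.6 = 62.0 C
dz = 2226 - 63 = 2163 m
gradient = dT/dz * 1000 = 62.0/2163 * 1000 = 28.6639 C/km

28.6639


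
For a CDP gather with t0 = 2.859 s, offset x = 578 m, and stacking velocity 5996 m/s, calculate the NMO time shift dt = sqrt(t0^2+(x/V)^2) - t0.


x/Vnmo = 578/5996 = 0.096398
(x/Vnmo)^2 = 0.009292
t0^2 = 8.173881
sqrt(8.173881 + 0.009292) = 2.860625
dt = 2.860625 - 2.859 = 0.001625

0.001625


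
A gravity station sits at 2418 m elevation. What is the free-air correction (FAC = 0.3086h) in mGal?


FAC = 0.3086 * h
= 0.3086 * 2418
= 746.1948 mGal

746.1948


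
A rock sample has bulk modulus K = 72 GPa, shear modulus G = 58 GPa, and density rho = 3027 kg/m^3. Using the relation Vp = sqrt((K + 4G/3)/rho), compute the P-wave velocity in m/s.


First compute the effective modulus:
K + 4G/3 = 72e9 + 4*58e9/3 = 149333333333.33 Pa
Then divide by density:
149333333333.33 / 3027 = 49333773.8135 Pa/(kg/m^3)
Take the square root:
Vp = sqrt(49333773.8135) = 7023.8 m/s

7023.8


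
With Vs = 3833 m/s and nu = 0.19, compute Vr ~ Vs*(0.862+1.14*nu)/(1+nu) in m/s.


Numerator factor = 0.862 + 1.14*0.19 = 1.0786
Denominator = 1 + 0.19 = 1.19
Vr = 3833 * 1.0786 / 1.19 = 3474.18 m/s

3474.18


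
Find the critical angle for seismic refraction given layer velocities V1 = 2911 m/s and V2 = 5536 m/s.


V1/V2 = 2911/5536 = 0.525831
theta_c = arcsin(0.525831) = 31.7242 degrees

31.7242


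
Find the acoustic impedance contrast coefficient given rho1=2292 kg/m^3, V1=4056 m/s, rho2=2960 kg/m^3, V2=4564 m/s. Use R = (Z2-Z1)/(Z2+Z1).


Z1 = 2292 * 4056 = 9296352
Z2 = 2960 * 4564 = 13509440
R = (13509440 - 9296352) / (13509440 + 9296352) = 4213088 / 22805792 = 0.1847

0.1847


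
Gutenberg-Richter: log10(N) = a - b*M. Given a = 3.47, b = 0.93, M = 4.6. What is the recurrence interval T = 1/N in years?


log10(N) = 3.47 - 0.93*4.6 = -0.808
N = 10^-0.808 = 0.155597
T = 1/N = 1/0.155597 = 6.4269 years

6.4269


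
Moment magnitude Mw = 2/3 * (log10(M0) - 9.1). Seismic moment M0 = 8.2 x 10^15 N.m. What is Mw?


log10(M0) = log10(8.2 x 10^15) = 15.9138
Mw = 2/3 * (15.9138 - 9.1)
= 2/3 * 6.8138
= 4.54

4.54


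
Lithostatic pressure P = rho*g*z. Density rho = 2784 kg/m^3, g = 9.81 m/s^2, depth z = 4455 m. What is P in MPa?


P = rho * g * z / 1e6
= 2784 * 9.81 * 4455 / 1e6
= 121670683.2 / 1e6
= 121.6707 MPa

121.6707


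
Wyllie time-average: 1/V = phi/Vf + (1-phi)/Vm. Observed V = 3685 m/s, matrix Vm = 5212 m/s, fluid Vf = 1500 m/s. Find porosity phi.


1/V - 1/Vm = 1/3685 - 1/5212 = 7.951e-05
1/Vf - 1/Vm = 1/1500 - 1/5212 = 0.0004748
phi = 7.951e-05 / 0.0004748 = 0.1674

0.1674


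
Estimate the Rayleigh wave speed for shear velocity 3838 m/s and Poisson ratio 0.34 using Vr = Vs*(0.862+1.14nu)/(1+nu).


Numerator factor = 0.862 + 1.14*0.34 = 1.2496
Denominator = 1 + 0.34 = 1.34
Vr = 3838 * 1.2496 / 1.34 = 3579.08 m/s

3579.08


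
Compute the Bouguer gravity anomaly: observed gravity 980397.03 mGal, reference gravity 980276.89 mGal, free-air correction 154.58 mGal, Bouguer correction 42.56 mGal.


BA = g_obs - g_ref + FAC - BC
= 980397.03 - 980276.89 + 154.58 - 42.56
= 232.16 mGal

232.16


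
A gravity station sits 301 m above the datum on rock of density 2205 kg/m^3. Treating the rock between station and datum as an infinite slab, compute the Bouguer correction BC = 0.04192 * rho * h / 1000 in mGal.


BC = 0.04192 * rho * h / 1000
= 0.04192 * 2205 * 301 / 1000
= 27.8225 mGal

27.8225


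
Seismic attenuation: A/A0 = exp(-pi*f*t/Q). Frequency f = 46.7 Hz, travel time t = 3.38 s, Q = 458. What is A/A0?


pi*f*t/Q = pi*46.7*3.38/458 = 1.082725
A/A0 = exp(-1.082725) = 0.338672

0.338672


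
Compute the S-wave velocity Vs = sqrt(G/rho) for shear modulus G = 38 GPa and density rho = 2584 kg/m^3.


Convert G to Pa: G = 38e9 Pa
Compute G/rho = 38e9 / 2584 = 14705882.3529
Vs = sqrt(14705882.3529) = 3834.82 m/s

3834.82


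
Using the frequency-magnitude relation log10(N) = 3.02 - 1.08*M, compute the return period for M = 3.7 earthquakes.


log10(N) = 3.02 - 1.08*3.7 = -0.976
N = 10^-0.976 = 0.105682
T = 1/N = 1/0.105682 = 9.4624 years

9.4624


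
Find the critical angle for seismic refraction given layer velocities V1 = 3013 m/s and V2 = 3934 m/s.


V1/V2 = 3013/3934 = 0.765887
theta_c = arcsin(0.765887) = 49.986 degrees

49.986


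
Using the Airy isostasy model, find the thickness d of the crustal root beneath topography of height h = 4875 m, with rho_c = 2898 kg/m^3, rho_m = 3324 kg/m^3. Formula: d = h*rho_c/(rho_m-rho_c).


rho_m - rho_c = 3324 - 2898 = 426
d = 4875 * 2898 / 426
= 14127750 / 426
= 33163.73 m

33163.73


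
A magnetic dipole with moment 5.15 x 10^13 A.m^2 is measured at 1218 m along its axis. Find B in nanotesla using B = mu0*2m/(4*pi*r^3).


m = 5.15 x 10^13 = 51500000000000 A.m^2
2m = 103000000000000 A.m^2
r^3 = 1218^3 = 1806932232
B = (4pi*10^-7) * 103000000000000 / (4*pi * 1806932232) * 1e9
= 129433617.327899 / 22706580102.34 * 1e9
= 5700269.1178 nT

5700269.1178


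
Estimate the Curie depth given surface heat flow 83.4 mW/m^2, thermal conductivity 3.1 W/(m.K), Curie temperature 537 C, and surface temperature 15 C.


T_Curie - T_surf = 537 - 15 = 522 C
Convert q to W/m^2: 83.4 mW/m^2 = 0.0834 W/m^2
d = 522 * 3.1 / 0.0834 = 19402.88 m

19402.88


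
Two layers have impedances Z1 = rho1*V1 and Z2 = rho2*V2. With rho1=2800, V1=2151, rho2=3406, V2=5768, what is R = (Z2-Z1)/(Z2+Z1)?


Z1 = 2800 * 2151 = 6022800
Z2 = 3406 * 5768 = 19645808
R = (19645808 - 6022800) / (19645808 + 6022800) = 13623008 / 25668608 = 0.5307

0.5307


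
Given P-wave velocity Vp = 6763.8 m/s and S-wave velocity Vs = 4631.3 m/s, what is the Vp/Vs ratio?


Vp/Vs = 6763.8 / 4631.3
= 1.4605

1.4605


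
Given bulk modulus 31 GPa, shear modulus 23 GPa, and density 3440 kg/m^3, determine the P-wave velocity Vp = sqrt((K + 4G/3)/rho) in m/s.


First compute the effective modulus:
K + 4G/3 = 31e9 + 4*23e9/3 = 61666666666.67 Pa
Then divide by density:
61666666666.67 / 3440 = 17926356.5891 Pa/(kg/m^3)
Take the square root:
Vp = sqrt(17926356.5891) = 4233.95 m/s

4233.95


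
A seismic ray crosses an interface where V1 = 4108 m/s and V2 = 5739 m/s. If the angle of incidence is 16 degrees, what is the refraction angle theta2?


sin(theta1) = sin(16 deg) = 0.275637
sin(theta2) = V2/V1 * sin(theta1) = 5739/4108 * 0.275637 = 0.385074
theta2 = arcsin(0.385074) = 22.6483 degrees

22.6483


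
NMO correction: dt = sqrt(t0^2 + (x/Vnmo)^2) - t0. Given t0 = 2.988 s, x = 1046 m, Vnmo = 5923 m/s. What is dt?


x/Vnmo = 1046/5923 = 0.1766
(x/Vnmo)^2 = 0.031187
t0^2 = 8.928144
sqrt(8.928144 + 0.031187) = 2.993214
dt = 2.993214 - 2.988 = 0.005214

0.005214


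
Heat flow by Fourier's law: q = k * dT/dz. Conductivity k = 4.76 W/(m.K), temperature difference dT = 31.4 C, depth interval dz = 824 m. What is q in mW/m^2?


q = k * dT / dz * 1000
= 4.76 * 31.4 / 824 * 1000
= 0.181388 * 1000
= 181.3883 mW/m^2

181.3883


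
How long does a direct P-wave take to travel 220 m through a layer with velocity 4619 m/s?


t = x / V
= 220 / 4619
= 0.0476 s

0.0476


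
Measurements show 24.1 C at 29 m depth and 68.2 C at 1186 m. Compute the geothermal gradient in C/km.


dT = 68.2 - 24.1 = 44.1 C
dz = 1186 - 29 = 1157 m
gradient = dT/dz * 1000 = 44.1/1157 * 1000 = 38.1158 C/km

38.1158


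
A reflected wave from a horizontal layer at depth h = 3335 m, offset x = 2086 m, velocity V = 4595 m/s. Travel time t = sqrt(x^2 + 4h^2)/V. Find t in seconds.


x^2 + 4h^2 = 2086^2 + 4*3335^2 = 4351396 + 44488900 = 48840296
sqrt(48840296) = 6988.5833
t = 6988.5833 / 4595 = 1.5209 s

1.5209


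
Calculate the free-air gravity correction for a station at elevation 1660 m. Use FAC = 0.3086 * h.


FAC = 0.3086 * h
= 0.3086 * 1660
= 512.276 mGal

512.276


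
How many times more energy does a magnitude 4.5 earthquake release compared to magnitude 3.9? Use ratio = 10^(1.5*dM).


M2 - M1 = 4.5 - 3.9 = 0.6
1.5 * 0.6 = 0.9
ratio = 10^0.9 = 7.94

7.94


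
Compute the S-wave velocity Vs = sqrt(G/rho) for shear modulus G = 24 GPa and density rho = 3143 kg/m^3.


Convert G to Pa: G = 24e9 Pa
Compute G/rho = 24e9 / 3143 = 7636016.5447
Vs = sqrt(7636016.5447) = 2763.33 m/s

2763.33


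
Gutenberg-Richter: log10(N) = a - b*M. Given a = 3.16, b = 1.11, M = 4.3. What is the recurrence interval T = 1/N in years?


log10(N) = 3.16 - 1.11*4.3 = -1.613
N = 10^-1.613 = 0.024378
T = 1/N = 1/0.024378 = 41.0204 years

41.0204


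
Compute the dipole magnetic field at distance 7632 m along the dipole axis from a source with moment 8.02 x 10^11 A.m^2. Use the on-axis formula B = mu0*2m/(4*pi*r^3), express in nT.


m = 8.02 x 10^11 = 802000000000 A.m^2
2m = 1604000000000 A.m^2
r^3 = 7632^3 = 444544339968
B = (4pi*10^-7) * 1604000000000 / (4*pi * 444544339968) * 1e9
= 2015645.846543 / 5586308930553.57 * 1e9
= 360.8189 nT

360.8189


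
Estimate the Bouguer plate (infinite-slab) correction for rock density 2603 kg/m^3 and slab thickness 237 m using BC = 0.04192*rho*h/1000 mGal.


BC = 0.04192 * rho * h / 1000
= 0.04192 * 2603 * 237 / 1000
= 25.8609 mGal

25.8609


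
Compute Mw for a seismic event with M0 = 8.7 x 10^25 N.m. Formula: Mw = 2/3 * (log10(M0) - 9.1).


log10(M0) = log10(8.7 x 10^25) = 25.9395
Mw = 2/3 * (25.9395 - 9.1)
= 2/3 * 16.8395
= 11.23

11.23


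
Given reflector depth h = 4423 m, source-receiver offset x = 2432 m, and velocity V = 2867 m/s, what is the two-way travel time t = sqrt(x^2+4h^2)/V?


x^2 + 4h^2 = 2432^2 + 4*4423^2 = 5914624 + 78251716 = 84166340
sqrt(84166340) = 9174.2215
t = 9174.2215 / 2867 = 3.1999 s

3.1999


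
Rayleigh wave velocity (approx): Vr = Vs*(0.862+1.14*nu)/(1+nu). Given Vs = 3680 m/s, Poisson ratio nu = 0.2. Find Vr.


Numerator factor = 0.862 + 1.14*0.2 = 1.09
Denominator = 1 + 0.2 = 1.2
Vr = 3680 * 1.09 / 1.2 = 3342.67 m/s

3342.67


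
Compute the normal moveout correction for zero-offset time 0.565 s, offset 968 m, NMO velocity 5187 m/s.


x/Vnmo = 968/5187 = 0.18662
(x/Vnmo)^2 = 0.034827
t0^2 = 0.319225
sqrt(0.319225 + 0.034827) = 0.595023
dt = 0.595023 - 0.565 = 0.030023

0.030023


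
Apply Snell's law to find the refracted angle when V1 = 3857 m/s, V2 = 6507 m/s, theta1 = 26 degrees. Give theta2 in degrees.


sin(theta1) = sin(26 deg) = 0.438371
sin(theta2) = V2/V1 * sin(theta1) = 6507/3857 * 0.438371 = 0.73956
theta2 = arcsin(0.73956) = 47.6939 degrees

47.6939


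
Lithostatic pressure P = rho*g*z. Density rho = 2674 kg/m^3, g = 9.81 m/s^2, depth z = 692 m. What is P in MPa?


P = rho * g * z / 1e6
= 2674 * 9.81 * 692 / 1e6
= 18152502.48 / 1e6
= 18.1525 MPa

18.1525


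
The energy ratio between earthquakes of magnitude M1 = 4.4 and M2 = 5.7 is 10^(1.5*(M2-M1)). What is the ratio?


M2 - M1 = 5.7 - 4.4 = 1.3
1.5 * 1.3 = 1.95
ratio = 10^1.95 = 89.13

89.13


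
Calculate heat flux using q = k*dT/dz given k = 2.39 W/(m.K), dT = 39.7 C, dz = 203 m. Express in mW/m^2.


q = k * dT / dz * 1000
= 2.39 * 39.7 / 203 * 1000
= 0.467404 * 1000
= 467.4039 mW/m^2

467.4039


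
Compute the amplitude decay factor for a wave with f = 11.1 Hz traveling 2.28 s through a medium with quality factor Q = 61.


pi*f*t/Q = pi*11.1*2.28/61 = 1.3034
A/A0 = exp(-1.3034) = 0.271607

0.271607


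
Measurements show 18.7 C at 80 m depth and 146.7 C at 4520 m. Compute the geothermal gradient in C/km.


dT = 146.7 - 18.7 = 128.0 C
dz = 4520 - 80 = 4440 m
gradient = dT/dz * 1000 = 128.0/4440 * 1000 = 28.8288 C/km

28.8288


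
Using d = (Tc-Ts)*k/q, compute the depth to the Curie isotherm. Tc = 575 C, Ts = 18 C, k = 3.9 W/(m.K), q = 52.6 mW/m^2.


T_Curie - T_surf = 575 - 18 = 557 C
Convert q to W/m^2: 52.6 mW/m^2 = 0.0526 W/m^2
d = 557 * 3.9 / 0.0526 = 41298.48 m

41298.48


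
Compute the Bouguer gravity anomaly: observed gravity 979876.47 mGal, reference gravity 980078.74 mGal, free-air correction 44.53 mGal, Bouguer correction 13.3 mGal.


BA = g_obs - g_ref + FAC - BC
= 979876.47 - 980078.74 + 44.53 - 13.3
= -171.04 mGal

-171.04


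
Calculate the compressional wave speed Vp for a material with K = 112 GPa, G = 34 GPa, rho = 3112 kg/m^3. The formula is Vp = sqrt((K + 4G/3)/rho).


First compute the effective modulus:
K + 4G/3 = 112e9 + 4*34e9/3 = 157333333333.33 Pa
Then divide by density:
157333333333.33 / 3112 = 50556983.7189 Pa/(kg/m^3)
Take the square root:
Vp = sqrt(50556983.7189) = 7110.34 m/s

7110.34


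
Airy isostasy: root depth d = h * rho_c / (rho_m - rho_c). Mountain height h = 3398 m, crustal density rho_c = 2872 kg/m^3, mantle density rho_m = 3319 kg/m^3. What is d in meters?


rho_m - rho_c = 3319 - 2872 = 447
d = 3398 * 2872 / 447
= 9759056 / 447
= 21832.34 m

21832.34


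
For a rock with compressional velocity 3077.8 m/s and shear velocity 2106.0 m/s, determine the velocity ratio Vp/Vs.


Vp/Vs = 3077.8 / 2106.0
= 1.4614

1.4614


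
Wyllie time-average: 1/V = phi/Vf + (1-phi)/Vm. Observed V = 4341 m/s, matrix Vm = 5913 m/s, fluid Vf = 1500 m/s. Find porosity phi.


1/V - 1/Vm = 1/4341 - 1/5913 = 6.124e-05
1/Vf - 1/Vm = 1/1500 - 1/5913 = 0.00049755
phi = 6.124e-05 / 0.00049755 = 0.1231

0.1231


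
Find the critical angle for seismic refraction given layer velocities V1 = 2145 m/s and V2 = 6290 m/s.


V1/V2 = 2145/6290 = 0.341017
theta_c = arcsin(0.341017) = 19.9389 degrees

19.9389


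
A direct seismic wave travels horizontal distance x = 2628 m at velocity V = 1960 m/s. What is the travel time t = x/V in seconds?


t = x / V
= 2628 / 1960
= 1.3408 s

1.3408


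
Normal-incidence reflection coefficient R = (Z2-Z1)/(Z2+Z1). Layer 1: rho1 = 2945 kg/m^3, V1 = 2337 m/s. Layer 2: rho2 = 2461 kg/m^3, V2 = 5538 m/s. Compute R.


Z1 = 2945 * 2337 = 6882465
Z2 = 2461 * 5538 = 13629018
R = (13629018 - 6882465) / (13629018 + 6882465) = 6746553 / 20511483 = 0.3289

0.3289


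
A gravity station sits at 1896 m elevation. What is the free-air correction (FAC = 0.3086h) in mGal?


FAC = 0.3086 * h
= 0.3086 * 1896
= 585.1056 mGal

585.1056


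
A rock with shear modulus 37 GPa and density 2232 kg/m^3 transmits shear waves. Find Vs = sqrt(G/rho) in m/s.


Convert G to Pa: G = 37e9 Pa
Compute G/rho = 37e9 / 2232 = 16577060.9319
Vs = sqrt(16577060.9319) = 4071.49 m/s

4071.49


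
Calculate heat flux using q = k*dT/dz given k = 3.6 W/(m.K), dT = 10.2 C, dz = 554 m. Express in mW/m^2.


q = k * dT / dz * 1000
= 3.6 * 10.2 / 554 * 1000
= 0.066282 * 1000
= 66.2816 mW/m^2

66.2816


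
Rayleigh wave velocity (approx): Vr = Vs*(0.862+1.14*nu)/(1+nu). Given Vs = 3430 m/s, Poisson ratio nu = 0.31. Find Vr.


Numerator factor = 0.862 + 1.14*0.31 = 1.2154
Denominator = 1 + 0.31 = 1.31
Vr = 3430 * 1.2154 / 1.31 = 3182.31 m/s

3182.31


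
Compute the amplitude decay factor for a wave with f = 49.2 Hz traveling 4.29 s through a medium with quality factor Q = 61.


pi*f*t/Q = pi*49.2*4.29/61 = 10.870323
A/A0 = exp(-10.870323) = 1.9e-05

1.900000e-05


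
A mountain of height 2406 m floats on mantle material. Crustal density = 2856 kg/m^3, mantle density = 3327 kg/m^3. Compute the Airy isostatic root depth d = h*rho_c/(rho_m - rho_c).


rho_m - rho_c = 3327 - 2856 = 471
d = 2406 * 2856 / 471
= 6871536 / 471
= 14589.25 m

14589.25


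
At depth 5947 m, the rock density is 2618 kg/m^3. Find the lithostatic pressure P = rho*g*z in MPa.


P = rho * g * z / 1e6
= 2618 * 9.81 * 5947 / 1e6
= 152734303.26 / 1e6
= 152.7343 MPa

152.7343


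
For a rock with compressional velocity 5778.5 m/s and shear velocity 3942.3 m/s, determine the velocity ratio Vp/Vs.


Vp/Vs = 5778.5 / 3942.3
= 1.4658

1.4658


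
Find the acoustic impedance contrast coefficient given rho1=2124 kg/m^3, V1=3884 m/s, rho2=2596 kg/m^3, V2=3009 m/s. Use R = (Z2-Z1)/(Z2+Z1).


Z1 = 2124 * 3884 = 8249616
Z2 = 2596 * 3009 = 7811364
R = (7811364 - 8249616) / (7811364 + 8249616) = -438252 / 16060980 = -0.0273

-0.0273


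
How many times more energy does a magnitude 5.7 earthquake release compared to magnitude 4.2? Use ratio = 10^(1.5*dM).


M2 - M1 = 5.7 - 4.2 = 1.5
1.5 * 1.5 = 2.25
ratio = 10^2.25 = 177.83

177.83


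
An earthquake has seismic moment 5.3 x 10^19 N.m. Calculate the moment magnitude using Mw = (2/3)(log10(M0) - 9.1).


log10(M0) = log10(5.3 x 10^19) = 19.7243
Mw = 2/3 * (19.7243 - 9.1)
= 2/3 * 10.6243
= 7.08

7.08


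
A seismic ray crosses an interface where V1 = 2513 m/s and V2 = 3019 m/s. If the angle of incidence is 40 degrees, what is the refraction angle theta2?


sin(theta1) = sin(40 deg) = 0.642788
sin(theta2) = V2/V1 * sin(theta1) = 3019/2513 * 0.642788 = 0.772215
theta2 = arcsin(0.772215) = 50.5532 degrees

50.5532


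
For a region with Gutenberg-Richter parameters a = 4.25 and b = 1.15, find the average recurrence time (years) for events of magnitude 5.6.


log10(N) = 4.25 - 1.15*5.6 = -2.19
N = 10^-2.19 = 0.006457
T = 1/N = 1/0.006457 = 154.8817 years

154.8817


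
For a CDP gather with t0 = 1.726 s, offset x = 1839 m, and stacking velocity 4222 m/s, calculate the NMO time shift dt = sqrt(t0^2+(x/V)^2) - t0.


x/Vnmo = 1839/4222 = 0.435576
(x/Vnmo)^2 = 0.189726
t0^2 = 2.979076
sqrt(2.979076 + 0.189726) = 1.780113
dt = 1.780113 - 1.726 = 0.054113

0.054113


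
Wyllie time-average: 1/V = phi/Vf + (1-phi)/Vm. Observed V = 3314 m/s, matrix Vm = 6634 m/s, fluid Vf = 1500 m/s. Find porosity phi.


1/V - 1/Vm = 1/3314 - 1/6634 = 0.00015101
1/Vf - 1/Vm = 1/1500 - 1/6634 = 0.00051593
phi = 0.00015101 / 0.00051593 = 0.2927

0.2927


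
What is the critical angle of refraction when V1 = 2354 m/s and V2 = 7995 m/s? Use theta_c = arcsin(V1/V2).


V1/V2 = 2354/7995 = 0.294434
theta_c = arcsin(0.294434) = 17.1236 degrees

17.1236


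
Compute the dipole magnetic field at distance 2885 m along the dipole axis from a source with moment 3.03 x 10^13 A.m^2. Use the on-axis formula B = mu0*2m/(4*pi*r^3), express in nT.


m = 3.03 x 10^13 = 30300000000000 A.m^2
2m = 60600000000000 A.m^2
r^3 = 2885^3 = 24012504125
B = (4pi*10^-7) * 60600000000000 / (4*pi * 24012504125) * 1e9
= 76152205.923017 / 301750026213.58 * 1e9
= 252368.5147 nT

252368.5147


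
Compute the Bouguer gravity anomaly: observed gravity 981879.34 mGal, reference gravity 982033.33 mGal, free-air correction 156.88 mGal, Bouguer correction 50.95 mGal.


BA = g_obs - g_ref + FAC - BC
= 981879.34 - 982033.33 + 156.88 - 50.95
= -48.06 mGal

-48.06


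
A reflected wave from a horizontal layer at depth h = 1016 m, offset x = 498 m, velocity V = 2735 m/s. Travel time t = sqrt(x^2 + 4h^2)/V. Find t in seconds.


x^2 + 4h^2 = 498^2 + 4*1016^2 = 248004 + 4129024 = 4377028
sqrt(4377028) = 2092.1348
t = 2092.1348 / 2735 = 0.7649 s

0.7649


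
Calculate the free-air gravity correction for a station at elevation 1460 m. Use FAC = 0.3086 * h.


FAC = 0.3086 * h
= 0.3086 * 1460
= 450.556 mGal

450.556


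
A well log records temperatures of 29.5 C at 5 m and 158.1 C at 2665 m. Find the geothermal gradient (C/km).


dT = 158.1 - 29.5 = 128.6 C
dz = 2665 - 5 = 2660 m
gradient = dT/dz * 1000 = 128.6/2660 * 1000 = 48.3459 C/km

48.3459


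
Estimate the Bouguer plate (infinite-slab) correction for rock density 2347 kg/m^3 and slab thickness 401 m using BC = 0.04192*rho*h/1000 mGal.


BC = 0.04192 * rho * h / 1000
= 0.04192 * 2347 * 401 / 1000
= 39.4529 mGal

39.4529


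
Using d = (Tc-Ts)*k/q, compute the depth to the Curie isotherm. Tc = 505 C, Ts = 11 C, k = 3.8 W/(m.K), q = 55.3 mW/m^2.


T_Curie - T_surf = 505 - 11 = 494 C
Convert q to W/m^2: 55.3 mW/m^2 = 0.0553 W/m^2
d = 494 * 3.8 / 0.0553 = 33945.75 m

33945.75


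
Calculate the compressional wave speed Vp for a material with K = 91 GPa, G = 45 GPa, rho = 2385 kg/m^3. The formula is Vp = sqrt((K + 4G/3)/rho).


First compute the effective modulus:
K + 4G/3 = 91e9 + 4*45e9/3 = 151000000000.0 Pa
Then divide by density:
151000000000.0 / 2385 = 63312368.9727 Pa/(kg/m^3)
Take the square root:
Vp = sqrt(63312368.9727) = 7956.91 m/s

7956.91


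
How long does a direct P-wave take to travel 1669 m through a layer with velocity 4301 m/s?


t = x / V
= 1669 / 4301
= 0.388 s

0.388


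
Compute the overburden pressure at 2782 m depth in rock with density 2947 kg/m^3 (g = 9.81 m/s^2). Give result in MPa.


P = rho * g * z / 1e6
= 2947 * 9.81 * 2782 / 1e6
= 80427814.74 / 1e6
= 80.4278 MPa

80.4278


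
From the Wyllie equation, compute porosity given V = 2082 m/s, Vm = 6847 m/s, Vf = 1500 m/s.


1/V - 1/Vm = 1/2082 - 1/6847 = 0.00033426
1/Vf - 1/Vm = 1/1500 - 1/6847 = 0.00052062
phi = 0.00033426 / 0.00052062 = 0.642

0.642


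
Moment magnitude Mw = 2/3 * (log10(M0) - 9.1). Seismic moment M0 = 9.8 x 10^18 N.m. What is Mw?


log10(M0) = log10(9.8 x 10^18) = 18.9912
Mw = 2/3 * (18.9912 - 9.1)
= 2/3 * 9.8912
= 6.59

6.59


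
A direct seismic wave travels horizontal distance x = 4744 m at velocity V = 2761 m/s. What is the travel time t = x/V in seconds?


t = x / V
= 4744 / 2761
= 1.7182 s

1.7182


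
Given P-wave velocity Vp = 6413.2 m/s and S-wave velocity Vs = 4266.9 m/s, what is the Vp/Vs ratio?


Vp/Vs = 6413.2 / 4266.9
= 1.503

1.503


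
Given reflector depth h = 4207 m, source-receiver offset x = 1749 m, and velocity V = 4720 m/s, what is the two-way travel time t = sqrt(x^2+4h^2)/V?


x^2 + 4h^2 = 1749^2 + 4*4207^2 = 3059001 + 70795396 = 73854397
sqrt(73854397) = 8593.8581
t = 8593.8581 / 4720 = 1.8207 s

1.8207


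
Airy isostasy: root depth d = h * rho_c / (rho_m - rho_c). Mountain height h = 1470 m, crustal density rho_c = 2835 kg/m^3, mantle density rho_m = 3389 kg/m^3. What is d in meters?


rho_m - rho_c = 3389 - 2835 = 554
d = 1470 * 2835 / 554
= 4167450 / 554
= 7522.47 m

7522.47


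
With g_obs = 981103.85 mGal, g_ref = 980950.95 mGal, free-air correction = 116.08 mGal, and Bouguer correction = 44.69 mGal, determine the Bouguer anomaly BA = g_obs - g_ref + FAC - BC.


BA = g_obs - g_ref + FAC - BC
= 981103.85 - 980950.95 + 116.08 - 44.69
= 224.29 mGal

224.29


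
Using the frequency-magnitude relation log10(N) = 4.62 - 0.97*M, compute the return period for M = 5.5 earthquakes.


log10(N) = 4.62 - 0.97*5.5 = -0.715
N = 10^-0.715 = 0.192752
T = 1/N = 1/0.192752 = 5.188 years

5.188


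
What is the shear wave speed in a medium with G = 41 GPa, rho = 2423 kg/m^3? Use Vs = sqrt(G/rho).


Convert G to Pa: G = 41e9 Pa
Compute G/rho = 41e9 / 2423 = 16921172.1007
Vs = sqrt(16921172.1007) = 4113.54 m/s

4113.54


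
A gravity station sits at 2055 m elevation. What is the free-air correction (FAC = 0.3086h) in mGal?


FAC = 0.3086 * h
= 0.3086 * 2055
= 634.173 mGal

634.173


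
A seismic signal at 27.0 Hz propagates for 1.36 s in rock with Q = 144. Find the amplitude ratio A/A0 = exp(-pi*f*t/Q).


pi*f*t/Q = pi*27.0*1.36/144 = 0.801106
A/A0 = exp(-0.801106) = 0.448832

0.448832


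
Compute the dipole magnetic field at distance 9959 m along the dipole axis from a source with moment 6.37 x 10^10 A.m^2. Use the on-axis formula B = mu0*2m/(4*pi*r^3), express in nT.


m = 6.37 x 10^10 = 63700000000 A.m^2
2m = 127400000000 A.m^2
r^3 = 9959^3 = 987750361079
B = (4pi*10^-7) * 127400000000 / (4*pi * 987750361079) * 1e9
= 160095.561627 / 12412437111785.81 * 1e9
= 12.898 nT

12.898


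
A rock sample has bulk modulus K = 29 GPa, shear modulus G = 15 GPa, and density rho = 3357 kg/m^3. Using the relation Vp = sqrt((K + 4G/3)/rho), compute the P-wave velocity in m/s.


First compute the effective modulus:
K + 4G/3 = 29e9 + 4*15e9/3 = 49000000000.0 Pa
Then divide by density:
49000000000.0 / 3357 = 14596365.8028 Pa/(kg/m^3)
Take the square root:
Vp = sqrt(14596365.8028) = 3820.52 m/s

3820.52


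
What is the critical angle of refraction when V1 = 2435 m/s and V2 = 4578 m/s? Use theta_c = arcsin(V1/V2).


V1/V2 = 2435/4578 = 0.531892
theta_c = arcsin(0.531892) = 32.1334 degrees

32.1334


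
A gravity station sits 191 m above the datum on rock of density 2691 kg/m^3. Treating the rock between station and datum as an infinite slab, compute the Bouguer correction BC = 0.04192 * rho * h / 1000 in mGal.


BC = 0.04192 * rho * h / 1000
= 0.04192 * 2691 * 191 / 1000
= 21.5461 mGal

21.5461


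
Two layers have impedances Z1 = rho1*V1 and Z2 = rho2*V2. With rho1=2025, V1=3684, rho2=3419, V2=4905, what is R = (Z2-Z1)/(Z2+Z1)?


Z1 = 2025 * 3684 = 7460100
Z2 = 3419 * 4905 = 16770195
R = (16770195 - 7460100) / (16770195 + 7460100) = 9310095 / 24230295 = 0.3842

0.3842


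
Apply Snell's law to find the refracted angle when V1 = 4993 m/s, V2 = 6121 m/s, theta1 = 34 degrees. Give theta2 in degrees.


sin(theta1) = sin(34 deg) = 0.559193
sin(theta2) = V2/V1 * sin(theta1) = 6121/4993 * 0.559193 = 0.685524
theta2 = arcsin(0.685524) = 43.2768 degrees

43.2768


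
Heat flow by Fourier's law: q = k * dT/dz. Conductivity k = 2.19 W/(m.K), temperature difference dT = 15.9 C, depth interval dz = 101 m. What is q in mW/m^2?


q = k * dT / dz * 1000
= 2.19 * 15.9 / 101 * 1000
= 0.344762 * 1000
= 344.7624 mW/m^2

344.7624


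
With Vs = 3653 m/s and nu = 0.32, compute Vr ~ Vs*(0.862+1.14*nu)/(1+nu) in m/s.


Numerator factor = 0.862 + 1.14*0.32 = 1.2268
Denominator = 1 + 0.32 = 1.32
Vr = 3653 * 1.2268 / 1.32 = 3395.08 m/s

3395.08


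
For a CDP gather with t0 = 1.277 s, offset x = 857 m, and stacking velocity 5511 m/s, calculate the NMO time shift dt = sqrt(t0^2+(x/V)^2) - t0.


x/Vnmo = 857/5511 = 0.155507
(x/Vnmo)^2 = 0.024182
t0^2 = 1.630729
sqrt(1.630729 + 0.024182) = 1.286434
dt = 1.286434 - 1.277 = 0.009434

0.009434


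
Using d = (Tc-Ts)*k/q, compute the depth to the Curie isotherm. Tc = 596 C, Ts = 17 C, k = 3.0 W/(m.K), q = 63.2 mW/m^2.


T_Curie - T_surf = 596 - 17 = 579 C
Convert q to W/m^2: 63.2 mW/m^2 = 0.0632 W/m^2
d = 579 * 3.0 / 0.0632 = 27484.18 m

27484.18


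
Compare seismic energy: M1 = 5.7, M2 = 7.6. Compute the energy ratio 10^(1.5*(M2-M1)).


M2 - M1 = 7.6 - 5.7 = 1.9
1.5 * 1.9 = 2.85
ratio = 10^2.85 = 707.95

707.95


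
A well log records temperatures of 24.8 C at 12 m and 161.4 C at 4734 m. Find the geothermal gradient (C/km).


dT = 161.4 - 24.8 = 136.6 C
dz = 4734 - 12 = 4722 m
gradient = dT/dz * 1000 = 136.6/4722 * 1000 = 28.9284 C/km

28.9284


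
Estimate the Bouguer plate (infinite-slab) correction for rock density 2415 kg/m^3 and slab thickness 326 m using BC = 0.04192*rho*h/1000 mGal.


BC = 0.04192 * rho * h / 1000
= 0.04192 * 2415 * 326 / 1000
= 33.0032 mGal

33.0032
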